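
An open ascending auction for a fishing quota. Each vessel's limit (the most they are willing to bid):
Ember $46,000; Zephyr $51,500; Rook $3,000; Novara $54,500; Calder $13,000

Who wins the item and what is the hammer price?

Novara wins at $51,500

Limits in order: 54,500 (Novara) > 51,500 (Zephyr) > 46,000 (Ember) > 13,000 (Calder) > 3,000 (Rook)
Bidding ends when Zephyr exits at $51,500; Novara takes it.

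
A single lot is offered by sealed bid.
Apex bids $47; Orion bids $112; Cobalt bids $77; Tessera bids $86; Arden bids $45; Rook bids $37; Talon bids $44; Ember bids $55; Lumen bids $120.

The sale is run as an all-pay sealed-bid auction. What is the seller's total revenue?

All-pay sealed-bid auction: the highest bidder wins the item, but every bidder pays their own bid.
Sorting bids: 120 (Lumen) > 112 (Orion) > 86 (Tessera) > 77 (Cobalt) > 55 (Ember) > 47 (Apex) > …
Every bidder forfeits their bid regardless of winning.
Revenue = 47 + 112 + 77 + 86 + 45 + 37 + 44 + 55 + 120 = $623.

Total revenue: $623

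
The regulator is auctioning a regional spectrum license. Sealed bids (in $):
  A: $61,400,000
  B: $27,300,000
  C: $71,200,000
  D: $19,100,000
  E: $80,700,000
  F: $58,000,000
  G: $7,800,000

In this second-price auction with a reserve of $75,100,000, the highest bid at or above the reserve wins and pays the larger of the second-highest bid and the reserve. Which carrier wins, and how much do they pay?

E pays $75,100,000

Bids ranked: 80,700,000 (E) > 71,200,000 (C) > 61,400,000 (A) > 58,000,000 (F) > 27,300,000 (B) > 19,100,000 (D) > …
Highest eligible bid: E at $80,700,000.
Second-highest bid $71,200,000 is below the reserve $75,100,000, so the reserve binds → payment $75,100,000.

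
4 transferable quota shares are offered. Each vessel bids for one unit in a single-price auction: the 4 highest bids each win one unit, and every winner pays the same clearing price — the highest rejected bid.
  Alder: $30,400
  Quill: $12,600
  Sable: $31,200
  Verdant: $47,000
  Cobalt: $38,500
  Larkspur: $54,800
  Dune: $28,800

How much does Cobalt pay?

Bids ranked high→low: 54,800 (Larkspur), 47,000 (Verdant), 38,500 (Cobalt), 31,200 (Sable), 30,400 (Alder), 28,800 (Dune), …
The 4 highest are Larkspur, Verdant, Cobalt, Sable.
Highest unsuccessful bid: $30,400 → clearing price.
Cobalt wins → pays $30,400.

Cobalt pays $30,400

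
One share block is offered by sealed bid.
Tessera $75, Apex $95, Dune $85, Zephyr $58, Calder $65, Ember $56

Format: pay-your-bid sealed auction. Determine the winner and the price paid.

Sorting bids: 95 (Apex) > 85 (Dune) > 75 (Tessera) > 65 (Calder) > 58 (Zephyr) > 56 (Ember)
Apex has the highest bid and pays exactly that: $95.

Apex pays $95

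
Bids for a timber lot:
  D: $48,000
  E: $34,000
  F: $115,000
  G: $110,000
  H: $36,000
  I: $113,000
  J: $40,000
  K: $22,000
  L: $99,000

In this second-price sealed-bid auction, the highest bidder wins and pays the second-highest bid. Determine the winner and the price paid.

Sorting bids: 115,000 (F) > 113,000 (I) > 110,000 (G) > 99,000 (L) > 48,000 (D) > 40,000 (J) > …
Second-price: F pays I's bid of $113,000.

F pays $113,000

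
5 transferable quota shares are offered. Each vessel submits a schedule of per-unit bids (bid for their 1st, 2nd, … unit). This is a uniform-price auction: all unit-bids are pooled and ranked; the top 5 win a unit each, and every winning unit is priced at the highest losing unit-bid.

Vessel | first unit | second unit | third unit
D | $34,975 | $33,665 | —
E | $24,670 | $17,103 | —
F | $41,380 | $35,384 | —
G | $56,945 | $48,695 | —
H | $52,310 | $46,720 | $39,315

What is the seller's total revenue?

Merging the schedules and taking the best 5: 56,945 (G-1), 52,310 (H-1), 48,695 (G-2), 46,720 (H-2), 41,380 (F-1)
Highest rejected unit-bid = $39,315.
Allocation: F 1, G 2, H 2. Every unit priced at $39,315.
Revenue = 5 × 39,315 = $196,575.

Total revenue: $196,575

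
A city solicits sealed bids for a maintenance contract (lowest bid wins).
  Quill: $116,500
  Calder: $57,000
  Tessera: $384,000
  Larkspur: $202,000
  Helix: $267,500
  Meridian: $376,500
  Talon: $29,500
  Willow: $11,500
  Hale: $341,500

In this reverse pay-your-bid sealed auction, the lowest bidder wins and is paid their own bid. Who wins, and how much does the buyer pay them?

Willow is paid $11,500

Rule: the lowest bidder wins and is paid their own bid.
Bids in order: 11,500 (Willow) < 29,500 (Talon) < 57,000 (Calder) < 116,500 (Quill) < 202,000 (Larkspur) < 267,500 (Helix) < …
Willow is lowest → is paid own bid, $11,500.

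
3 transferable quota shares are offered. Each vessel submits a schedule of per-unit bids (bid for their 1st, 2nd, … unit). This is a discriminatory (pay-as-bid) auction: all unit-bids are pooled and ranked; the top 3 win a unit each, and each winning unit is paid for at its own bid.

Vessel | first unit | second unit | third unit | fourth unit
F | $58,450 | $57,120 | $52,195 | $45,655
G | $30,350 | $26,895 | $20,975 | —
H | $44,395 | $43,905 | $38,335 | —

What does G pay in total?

Pooled unit-bids ranked (top 3): 58,450 (F-1), 57,120 (F-2), 52,195 (F-3)
Next rejected bid: $45,655 (not a price — pay-as-bid).
G wins no units.

G pays $0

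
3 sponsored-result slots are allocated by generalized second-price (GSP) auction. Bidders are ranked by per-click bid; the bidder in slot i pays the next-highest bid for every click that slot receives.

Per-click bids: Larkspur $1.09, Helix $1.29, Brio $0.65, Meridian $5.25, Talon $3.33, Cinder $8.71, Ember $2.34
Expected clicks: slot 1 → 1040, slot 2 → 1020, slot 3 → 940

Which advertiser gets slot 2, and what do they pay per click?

Ranked by bid: $8.71 (Cinder) > $5.25 (Meridian) > $3.33 (Talon) > $2.34 (Ember) > …
Slot 2 goes to the second-ranked bidder, Meridian, who pays the next bid down: $3.33/click.

Meridian; $3.33 per click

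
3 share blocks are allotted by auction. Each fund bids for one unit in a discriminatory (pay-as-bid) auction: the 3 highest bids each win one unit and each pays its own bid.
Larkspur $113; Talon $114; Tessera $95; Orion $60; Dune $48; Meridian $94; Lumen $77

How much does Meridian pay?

Meridian pays $0

Bids ranked high→low: 114 (Talon), 113 (Larkspur), 95 (Tessera), 94 (Meridian), 77 (Lumen), …
Winners (3 units): Talon, Larkspur, Tessera.
Meridian does not win → $0.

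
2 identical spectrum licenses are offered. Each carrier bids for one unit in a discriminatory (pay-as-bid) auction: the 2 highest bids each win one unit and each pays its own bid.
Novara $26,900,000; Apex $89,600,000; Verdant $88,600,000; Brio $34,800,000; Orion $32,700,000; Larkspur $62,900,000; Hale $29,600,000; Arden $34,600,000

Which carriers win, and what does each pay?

Apex $89,600,000, Verdant $88,600,000

Bids ranked high→low: 89,600,000 (Apex), 88,600,000 (Verdant), 62,900,000 (Larkspur), 34,800,000 (Brio), …
The 2 highest are Apex, Verdant.
Each winner pays its own bid: Apex $89,600,000, Verdant $88,600,000.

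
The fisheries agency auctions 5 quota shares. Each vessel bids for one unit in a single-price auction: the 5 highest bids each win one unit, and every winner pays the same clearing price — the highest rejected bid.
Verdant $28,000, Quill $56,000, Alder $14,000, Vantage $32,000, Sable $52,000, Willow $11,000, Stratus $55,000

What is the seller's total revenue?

Sorting: 56,000 (Quill), 55,000 (Stratus), 52,000 (Sable), 32,000 (Vantage), 28,000 (Verdant), 14,000 (Alder), 11,000 (Willow)
Winners (5 units): Quill, Stratus, Sable, Vantage, Verdant.
First losing bid is Alder's $14,000, which sets the uniform price.
Total revenue = 5 × $14,000 = $70,000.

Total revenue: $70,000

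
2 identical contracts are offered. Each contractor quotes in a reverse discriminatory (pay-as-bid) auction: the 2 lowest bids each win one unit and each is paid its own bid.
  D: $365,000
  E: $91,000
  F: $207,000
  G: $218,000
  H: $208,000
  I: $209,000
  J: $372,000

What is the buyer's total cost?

Bids ranked low→high: 91,000 (E), 207,000 (F), 208,000 (H), 209,000 (I), …
Lowest 2: E, F.
Total cost = 91,000 + 207,000 = $298,000.

Total cost: $298,000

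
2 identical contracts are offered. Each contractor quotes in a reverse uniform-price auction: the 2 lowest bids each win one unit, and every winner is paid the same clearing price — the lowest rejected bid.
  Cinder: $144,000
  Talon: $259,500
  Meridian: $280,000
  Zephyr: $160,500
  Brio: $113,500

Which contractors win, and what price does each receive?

Brio, Cinder; each is paid $160,500

Bids ranked low→high: 113,500 (Brio), 144,000 (Cinder), 160,500 (Zephyr), 259,500 (Talon), …
Lowest 2: Brio, Cinder.
First losing bid is Zephyr's $160,500, which sets the uniform price.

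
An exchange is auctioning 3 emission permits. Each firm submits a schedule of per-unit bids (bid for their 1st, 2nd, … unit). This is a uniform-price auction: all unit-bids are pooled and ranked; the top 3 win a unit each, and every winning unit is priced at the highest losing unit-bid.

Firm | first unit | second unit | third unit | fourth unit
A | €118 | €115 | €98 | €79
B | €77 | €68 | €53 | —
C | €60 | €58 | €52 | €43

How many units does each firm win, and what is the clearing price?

A 3; clearing price €79

Pooled unit-bids ranked (top 3): 118 (A-1), 115 (A-2), 98 (A-3)
Highest rejected unit-bid = €79.
Allocation: A 3.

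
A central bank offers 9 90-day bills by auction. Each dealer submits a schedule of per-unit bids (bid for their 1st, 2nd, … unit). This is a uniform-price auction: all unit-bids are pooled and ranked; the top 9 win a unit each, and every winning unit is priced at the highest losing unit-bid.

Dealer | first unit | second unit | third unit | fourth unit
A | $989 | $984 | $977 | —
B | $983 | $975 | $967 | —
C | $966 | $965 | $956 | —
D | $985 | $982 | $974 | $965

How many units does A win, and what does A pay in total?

A: 3 units, pays $2,898

Pooled unit-bids ranked (top 9): 989 (A-1), 985 (D-1), 984 (A-2), 983 (B-1), 982 (D-2), 977 (A-3), 975 (B-2), 974 (D-3), 967 (B-3)
Highest rejected unit-bid = $966.
A wins 3 unit(s) at $966 each.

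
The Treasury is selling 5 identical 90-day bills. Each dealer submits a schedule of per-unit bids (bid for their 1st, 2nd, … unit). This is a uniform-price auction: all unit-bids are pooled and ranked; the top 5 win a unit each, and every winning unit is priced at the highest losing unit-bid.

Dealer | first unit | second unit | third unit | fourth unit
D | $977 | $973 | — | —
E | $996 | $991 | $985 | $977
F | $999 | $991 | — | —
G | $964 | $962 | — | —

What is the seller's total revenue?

Total revenue: $4,885

Merging the schedules and taking the best 5: 999 (F-1), 996 (E-1), 991 (E-2), 991 (F-2), 985 (E-3)
First bid not allocated: $977.
Allocation: E 3, F 2. Every unit priced at $977.
Revenue = 5 × 977 = $4,885.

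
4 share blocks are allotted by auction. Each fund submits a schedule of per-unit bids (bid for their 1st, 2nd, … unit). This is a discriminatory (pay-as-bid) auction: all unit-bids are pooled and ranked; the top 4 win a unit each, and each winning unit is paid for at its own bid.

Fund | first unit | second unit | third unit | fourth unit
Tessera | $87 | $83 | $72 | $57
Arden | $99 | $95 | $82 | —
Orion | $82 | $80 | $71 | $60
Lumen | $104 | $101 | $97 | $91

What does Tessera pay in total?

Merging the schedules and taking the best 4: 104 (Lumen-1), 101 (Lumen-2), 99 (Arden-1), 97 (Lumen-3)
Next rejected bid: $95 (not a price — pay-as-bid).
Tessera wins no units.

Tessera pays $0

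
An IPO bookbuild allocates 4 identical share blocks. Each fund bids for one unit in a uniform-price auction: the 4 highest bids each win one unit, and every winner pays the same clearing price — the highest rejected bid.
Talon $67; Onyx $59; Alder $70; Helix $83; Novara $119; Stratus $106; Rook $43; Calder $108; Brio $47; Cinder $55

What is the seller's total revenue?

Total revenue: $280

Sorting: 119 (Novara), 108 (Calder), 106 (Stratus), 83 (Helix), 70 (Alder), 67 (Talon), …
The 4 highest are Novara, Calder, Stratus, Helix.
Highest unsuccessful bid: $70 → clearing price.
Total revenue = 4 × $70 = $280.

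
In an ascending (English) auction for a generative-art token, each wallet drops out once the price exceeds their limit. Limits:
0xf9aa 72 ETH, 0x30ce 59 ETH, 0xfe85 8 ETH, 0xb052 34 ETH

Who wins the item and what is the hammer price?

0xf9aa wins at 59 ETH

Ascending (English) auction: the price rises until one bidder remains; the winner pays the price at which the last rival dropped out.
Limits in order: 72 (0xf9aa) > 59 (0x30ce) > 34 (0xb052) > 8 (0xfe85)
Once the price passes 59 ETH, only 0xf9aa is left; the hammer falls at 0x30ce's limit of 59 ETH.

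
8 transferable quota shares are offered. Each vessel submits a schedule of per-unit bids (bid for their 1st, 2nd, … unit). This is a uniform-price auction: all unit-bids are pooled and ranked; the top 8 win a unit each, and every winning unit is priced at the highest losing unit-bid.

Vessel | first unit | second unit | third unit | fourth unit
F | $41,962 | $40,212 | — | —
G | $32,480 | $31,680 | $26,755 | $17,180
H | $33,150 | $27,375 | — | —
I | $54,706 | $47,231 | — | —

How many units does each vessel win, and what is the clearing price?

F 2, G 2, H 2, I 2; clearing price $26,755

All unit-bids, highest first — top 8: 54,706 (I-1), 47,231 (I-2), 41,962 (F-1), 40,212 (F-2), 33,150 (H-1), 32,480 (G-1), 31,680 (G-2), 27,375 (H-2)
The (k+1)-th unit-bid is $26,755.
Allocation: F 2, G 2, H 2, I 2.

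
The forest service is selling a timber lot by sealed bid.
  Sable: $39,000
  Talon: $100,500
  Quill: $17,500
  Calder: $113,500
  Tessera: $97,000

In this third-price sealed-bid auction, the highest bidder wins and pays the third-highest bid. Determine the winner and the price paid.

Calder pays $97,000

Bids ranked: 113,500 (Calder) > 100,500 (Talon) > 97,000 (Tessera) > 39,000 (Sable) > 17,500 (Quill)
Calder wins; payment is bid #3 in the ranking = $97,000.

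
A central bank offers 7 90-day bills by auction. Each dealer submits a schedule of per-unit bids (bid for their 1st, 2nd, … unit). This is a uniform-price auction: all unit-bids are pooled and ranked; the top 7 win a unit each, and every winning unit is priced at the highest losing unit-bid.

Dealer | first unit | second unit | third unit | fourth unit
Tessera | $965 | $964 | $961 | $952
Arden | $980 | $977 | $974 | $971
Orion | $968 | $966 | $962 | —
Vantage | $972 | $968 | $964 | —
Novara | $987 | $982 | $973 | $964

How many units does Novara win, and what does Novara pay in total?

Merging the schedules and taking the best 7: 987 (Novara-1), 982 (Novara-2), 980 (Arden-1), 977 (Arden-2), 974 (Arden-3), 973 (Novara-3), 972 (Vantage-1)
First bid not allocated: $971.
Novara wins 3 unit(s) at $971 each.

Novara: 3 units, pays $2,913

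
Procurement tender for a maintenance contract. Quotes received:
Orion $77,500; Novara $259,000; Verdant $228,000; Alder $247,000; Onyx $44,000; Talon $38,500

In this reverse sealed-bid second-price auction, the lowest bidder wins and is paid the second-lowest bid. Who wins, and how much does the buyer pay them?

Reverse sealed-bid second-price auction: the lowest bidder wins and is paid the second-lowest bid.
Bids ranked: 38,500 (Talon) < 44,000 (Onyx) < 77,500 (Orion) < 228,000 (Verdant) < 247,000 (Alder) < 259,000 (Novara)
Talon wins with the lowest bid; price is set by the runner-up at $44,000.

Talon is paid $44,000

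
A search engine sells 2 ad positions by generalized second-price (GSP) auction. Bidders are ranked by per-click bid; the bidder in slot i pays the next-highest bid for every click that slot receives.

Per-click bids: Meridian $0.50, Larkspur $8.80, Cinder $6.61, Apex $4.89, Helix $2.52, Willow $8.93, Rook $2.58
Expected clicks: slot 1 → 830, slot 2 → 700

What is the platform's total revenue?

Total revenue: $11931.00

Ranked by bid: $8.93 (Willow) > $8.80 (Larkspur) > $6.61 (Cinder) > …
Slot 1: Willow pays $8.80 × 830 = $7304.00
Slot 2: Larkspur pays $6.61 × 700 = $4627.00
Total = $11931.00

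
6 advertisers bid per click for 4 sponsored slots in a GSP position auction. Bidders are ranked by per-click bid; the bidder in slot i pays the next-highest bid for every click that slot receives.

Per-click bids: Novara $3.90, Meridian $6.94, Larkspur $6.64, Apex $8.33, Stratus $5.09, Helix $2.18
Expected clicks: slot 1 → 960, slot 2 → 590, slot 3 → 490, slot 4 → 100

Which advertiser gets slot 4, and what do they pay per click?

Ranked by bid: $8.33 (Apex) > $6.94 (Meridian) > $6.64 (Larkspur) > $5.09 (Stratus) > $3.90 (Novara) > …
Slot 4 goes to the fourth-ranked bidder, Stratus, who pays the next bid down: $3.90/click.

Stratus; $3.90 per click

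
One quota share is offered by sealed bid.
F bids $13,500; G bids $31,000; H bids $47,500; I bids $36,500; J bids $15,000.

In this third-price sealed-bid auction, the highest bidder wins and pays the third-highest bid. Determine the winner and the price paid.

Bids in order: 47,500 (H) > 36,500 (I) > 31,000 (G) > 15,000 (J) > 13,500 (F)
H is highest; pays the third-highest bid, $31,000.

H pays $31,000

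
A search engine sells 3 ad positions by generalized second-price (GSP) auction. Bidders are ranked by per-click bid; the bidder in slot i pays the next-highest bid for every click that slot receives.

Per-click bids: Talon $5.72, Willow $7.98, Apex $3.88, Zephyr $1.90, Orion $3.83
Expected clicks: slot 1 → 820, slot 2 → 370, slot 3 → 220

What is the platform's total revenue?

Total revenue: $6968.60

Ranked by bid: $7.98 (Willow) > $5.72 (Talon) > $3.88 (Apex) > $3.83 (Orion) > …
Slot 1: Willow pays $5.72 × 820 = $4690.40
Slot 2: Talon pays $3.88 × 370 = $1435.60
Slot 3: Apex pays $3.83 × 220 = $842.60
Total = $6968.60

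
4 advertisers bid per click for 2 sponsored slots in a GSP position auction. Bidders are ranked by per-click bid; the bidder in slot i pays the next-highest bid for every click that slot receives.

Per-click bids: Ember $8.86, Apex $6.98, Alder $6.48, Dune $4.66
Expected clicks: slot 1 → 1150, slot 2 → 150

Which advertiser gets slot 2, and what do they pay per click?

Ranked by bid: $8.86 (Ember) > $6.98 (Apex) > $6.48 (Alder) > …
Slot 2 goes to the second-ranked bidder, Apex, who pays the next bid down: $6.48/click.

Apex; $6.48 per click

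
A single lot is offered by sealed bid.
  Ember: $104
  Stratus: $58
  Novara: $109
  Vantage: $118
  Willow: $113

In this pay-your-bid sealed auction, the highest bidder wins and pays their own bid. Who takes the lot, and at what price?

Vantage pays $118

Pay-your-bid sealed auction: the highest bidder wins and pays their own bid.
Bids in order: 118 (Vantage) > 113 (Willow) > 109 (Novara) > 104 (Ember) > 58 (Stratus)
Vantage has the highest bid and pays exactly that: $118.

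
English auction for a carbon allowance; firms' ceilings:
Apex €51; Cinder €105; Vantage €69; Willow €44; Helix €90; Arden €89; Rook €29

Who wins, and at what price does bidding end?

Cinder wins at €90

Sorting limits: 105 (Cinder) > 90 (Helix) > 89 (Arden) > 69 (Vantage) > 51 (Apex) > 44 (Willow) > …
Helix is the last rival to drop out, at €90; Cinder remains and wins at that price.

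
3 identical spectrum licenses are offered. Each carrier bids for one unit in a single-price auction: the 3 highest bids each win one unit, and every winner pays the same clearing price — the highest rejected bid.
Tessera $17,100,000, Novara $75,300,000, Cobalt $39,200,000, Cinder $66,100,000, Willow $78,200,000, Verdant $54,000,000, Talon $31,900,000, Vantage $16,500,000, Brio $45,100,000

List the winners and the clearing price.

Willow, Novara, Cinder; each pays $54,000,000

Bids ranked high→low: 78,200,000 (Willow), 75,300,000 (Novara), 66,100,000 (Cinder), 54,000,000 (Verdant), 45,100,000 (Brio), …
The 3 highest are Willow, Novara, Cinder.
First losing bid is Verdant's $54,000,000, which sets the uniform price.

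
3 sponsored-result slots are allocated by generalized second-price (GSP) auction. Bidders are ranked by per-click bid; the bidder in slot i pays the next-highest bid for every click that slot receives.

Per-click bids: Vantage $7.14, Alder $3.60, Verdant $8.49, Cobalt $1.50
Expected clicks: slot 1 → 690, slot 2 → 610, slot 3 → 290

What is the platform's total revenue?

Total revenue: $7557.60

Per-click bids in order: $8.49 (Verdant) > $7.14 (Vantage) > $3.60 (Alder) > $1.50 (Cobalt)
Slot 1: Verdant pays $7.14 × 690 = $4926.60
Slot 2: Vantage pays $3.60 × 610 = $2196.00
Slot 3: Alder pays $1.50 × 290 = $435.00
Total = $7557.60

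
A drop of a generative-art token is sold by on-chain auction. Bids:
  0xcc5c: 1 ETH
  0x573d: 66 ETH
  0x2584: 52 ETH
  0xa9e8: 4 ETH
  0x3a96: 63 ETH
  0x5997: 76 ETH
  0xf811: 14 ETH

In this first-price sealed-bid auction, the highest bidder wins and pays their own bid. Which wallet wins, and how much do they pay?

Bids in order: 76 (0x5997) > 66 (0x573d) > 63 (0x3a96) > 52 (0x2584) > 14 (0xf811) > 4 (0xa9e8) > …
First-price: 0x5997 pays what they bid, 76 ETH.

0x5997 pays 76 ETH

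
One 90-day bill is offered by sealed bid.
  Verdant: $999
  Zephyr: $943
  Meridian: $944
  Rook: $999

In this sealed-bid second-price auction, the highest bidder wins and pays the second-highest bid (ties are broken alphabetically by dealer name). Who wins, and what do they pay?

Bids in order: 999 (Rook) > 999 (Verdant) > 944 (Meridian) > 943 (Zephyr)
Tie at $999 → Rook wins by tie-break.
Rook wins with the highest bid; price is set by the runner-up at $999.

Rook pays $999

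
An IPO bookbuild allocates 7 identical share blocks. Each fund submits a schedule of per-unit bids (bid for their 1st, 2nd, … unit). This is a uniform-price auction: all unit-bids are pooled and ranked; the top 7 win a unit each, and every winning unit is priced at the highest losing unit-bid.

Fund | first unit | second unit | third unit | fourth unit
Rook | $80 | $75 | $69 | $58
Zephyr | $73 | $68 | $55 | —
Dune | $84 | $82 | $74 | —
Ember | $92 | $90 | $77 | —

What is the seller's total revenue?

Total revenue: $518

Merging the schedules and taking the best 7: 92 (Ember-1), 90 (Ember-2), 84 (Dune-1), 82 (Dune-2), 80 (Rook-1), 77 (Ember-3), 75 (Rook-2)
The (k+1)-th unit-bid is $74.
Allocation: Dune 2, Ember 3, Rook 2. Every unit priced at $74.
Revenue = 7 × 74 = $518.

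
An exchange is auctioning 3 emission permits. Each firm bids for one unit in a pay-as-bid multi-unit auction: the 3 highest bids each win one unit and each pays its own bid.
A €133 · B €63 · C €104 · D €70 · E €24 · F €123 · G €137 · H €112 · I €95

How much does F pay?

F pays €123

Ordering the bids: 137 (G), 133 (A), 123 (F), 112 (H), 104 (C), …
Top 3: G, A, F.
F wins → own bid €123.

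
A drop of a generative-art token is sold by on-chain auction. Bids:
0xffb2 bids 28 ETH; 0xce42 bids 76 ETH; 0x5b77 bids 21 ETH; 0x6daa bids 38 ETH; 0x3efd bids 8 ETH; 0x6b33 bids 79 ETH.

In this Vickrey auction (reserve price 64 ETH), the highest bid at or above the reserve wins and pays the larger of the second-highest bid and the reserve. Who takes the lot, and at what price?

Rule: the highest bid at or above the reserve wins and pays the larger of the second-highest bid and the reserve.
Bids ranked: 79 (0x6b33) > 76 (0xce42) > 38 (0x6daa) > 28 (0xffb2) > 21 (0x5b77) > 8 (0x3efd)
Highest eligible bid: 0x6b33 at 79 ETH.
max(second-highest 76 ETH, reserve 64 ETH) = 76 ETH; the reserve does not bind.

0x6b33 pays 76 ETH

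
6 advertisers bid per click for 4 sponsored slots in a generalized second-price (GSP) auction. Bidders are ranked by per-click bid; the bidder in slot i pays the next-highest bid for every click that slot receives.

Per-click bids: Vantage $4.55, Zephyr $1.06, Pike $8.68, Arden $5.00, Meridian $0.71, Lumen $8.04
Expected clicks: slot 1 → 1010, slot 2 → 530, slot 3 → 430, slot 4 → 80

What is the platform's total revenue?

Total revenue: $12811.70

Per-click bids in order: $8.68 (Pike) > $8.04 (Lumen) > $5.00 (Arden) > $4.55 (Vantage) > $1.06 (Zephyr) > …
Slot 1: Pike pays $8.04 × 1010 = $8120.40
Slot 2: Lumen pays $5.00 × 530 = $2650.00
Slot 3: Arden pays $4.55 × 430 = $1956.50
Slot 4: Vantage pays $1.06 × 80 = $84.80
Total = $12811.70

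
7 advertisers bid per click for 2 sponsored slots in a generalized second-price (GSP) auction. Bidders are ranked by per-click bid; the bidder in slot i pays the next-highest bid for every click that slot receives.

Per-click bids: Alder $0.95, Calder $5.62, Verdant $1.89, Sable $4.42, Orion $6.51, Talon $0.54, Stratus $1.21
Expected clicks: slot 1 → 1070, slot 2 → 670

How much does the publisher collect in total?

Ranked by bid: $6.51 (Orion) > $5.62 (Calder) > $4.42 (Sable) > …
Slot 1: Orion pays $5.62 × 1070 = $6013.40
Slot 2: Calder pays $4.42 × 670 = $2961.40
Total = $8974.80

Total revenue: $8974.80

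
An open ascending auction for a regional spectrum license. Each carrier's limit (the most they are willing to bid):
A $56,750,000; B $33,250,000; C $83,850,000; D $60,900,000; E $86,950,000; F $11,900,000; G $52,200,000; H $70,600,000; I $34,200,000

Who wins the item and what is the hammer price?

Limits ranked: 86,950,000 (E) > 83,850,000 (C) > 70,600,000 (H) > 60,900,000 (D) > 56,750,000 (A) > 52,200,000 (G) > …
Bidding ends when C exits at $83,850,000; E takes it.

E wins at $83,850,000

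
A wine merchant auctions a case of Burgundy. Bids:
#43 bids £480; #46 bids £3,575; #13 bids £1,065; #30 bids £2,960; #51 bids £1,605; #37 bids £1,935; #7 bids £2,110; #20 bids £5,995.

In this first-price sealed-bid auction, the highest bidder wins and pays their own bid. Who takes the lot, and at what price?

First-price sealed-bid auction: the highest bidder wins and pays their own bid.
Bids in order: 5,995 (#20) > 3,575 (#46) > 2,960 (#30) > 2,110 (#7) > 1,935 (#37) > 1,605 (#51) > …
First-price: #20 pays what they bid, £5,995.

#20 pays £5,995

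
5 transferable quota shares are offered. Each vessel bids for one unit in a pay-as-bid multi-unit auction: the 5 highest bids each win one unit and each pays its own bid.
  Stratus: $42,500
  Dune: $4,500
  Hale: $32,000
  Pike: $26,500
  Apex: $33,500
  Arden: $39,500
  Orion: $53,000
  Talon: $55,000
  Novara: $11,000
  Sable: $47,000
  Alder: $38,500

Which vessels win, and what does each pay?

Talon $55,000, Orion $53,000, Sable $47,000, Stratus $42,500, Arden $39,500

Bids ranked high→low: 55,000 (Talon), 53,000 (Orion), 47,000 (Sable), 42,500 (Stratus), 39,500 (Arden), 38,500 (Alder), 33,500 (Apex), …
Winners (5 units): Talon, Orion, Sable, Stratus, Arden.
Each winner pays its own bid: Talon $55,000, Orion $53,000, Sable $47,000, Stratus $42,500, Arden $39,500.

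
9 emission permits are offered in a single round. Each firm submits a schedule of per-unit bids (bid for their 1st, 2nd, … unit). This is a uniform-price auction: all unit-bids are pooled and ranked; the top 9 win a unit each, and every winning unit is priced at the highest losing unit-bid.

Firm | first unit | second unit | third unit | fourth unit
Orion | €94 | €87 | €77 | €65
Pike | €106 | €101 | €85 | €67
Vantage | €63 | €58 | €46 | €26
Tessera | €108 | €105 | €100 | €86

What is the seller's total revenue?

Total revenue: €693

Pooled unit-bids ranked (top 9): 108 (Tessera-1), 106 (Pike-1), 105 (Tessera-2), 101 (Pike-2), 100 (Tessera-3), 94 (Orion-1), 87 (Orion-2), 86 (Tessera-4), 85 (Pike-3)
First bid not allocated: €77.
Allocation: Orion 2, Pike 3, Tessera 4. Every unit priced at €77.
Revenue = 9 × 77 = €693.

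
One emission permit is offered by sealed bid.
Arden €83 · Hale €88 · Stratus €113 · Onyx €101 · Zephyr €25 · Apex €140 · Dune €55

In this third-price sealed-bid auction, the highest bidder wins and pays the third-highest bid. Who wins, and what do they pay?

Rule: the highest bidder wins and pays the third-highest bid.
Bids ranked: 140 (Apex) > 113 (Stratus) > 101 (Onyx) > 88 (Hale) > 83 (Arden) > 55 (Dune) > …
Apex is highest; pays the third-highest bid, €101.

Apex pays €101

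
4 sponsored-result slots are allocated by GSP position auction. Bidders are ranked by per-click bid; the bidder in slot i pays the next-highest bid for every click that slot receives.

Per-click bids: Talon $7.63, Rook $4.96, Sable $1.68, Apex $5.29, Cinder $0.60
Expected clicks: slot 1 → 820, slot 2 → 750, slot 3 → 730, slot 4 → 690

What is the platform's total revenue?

Total revenue: $9698.20

Ranked by bid: $7.63 (Talon) > $5.29 (Apex) > $4.96 (Rook) > $1.68 (Sable) > $0.60 (Cinder)
Slot 1: Talon pays $5.29 × 820 = $4337.80
Slot 2: Apex pays $4.96 × 750 = $3720.00
Slot 3: Rook pays $1.68 × 730 = $1226.40
Slot 4: Sable pays $0.60 × 690 = $414.00
Total = $9698.20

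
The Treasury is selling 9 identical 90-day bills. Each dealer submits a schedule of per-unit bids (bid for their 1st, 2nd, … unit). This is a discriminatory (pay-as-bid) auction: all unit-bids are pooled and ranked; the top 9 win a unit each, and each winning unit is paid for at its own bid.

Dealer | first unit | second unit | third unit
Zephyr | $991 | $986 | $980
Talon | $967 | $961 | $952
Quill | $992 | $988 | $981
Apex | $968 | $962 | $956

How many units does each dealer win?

Apex 2, Quill 3, Talon 1, Zephyr 3

All unit-bids, highest first — top 9: 992 (Quill-1), 991 (Zephyr-1), 988 (Quill-2), 986 (Zephyr-2), 981 (Quill-3), 980 (Zephyr-3), 968 (Apex-1), 967 (Talon-1), 962 (Apex-2)
Next rejected bid: $961 (not a price — pay-as-bid).
Allocation: Apex 2, Quill 3, Talon 1, Zephyr 3.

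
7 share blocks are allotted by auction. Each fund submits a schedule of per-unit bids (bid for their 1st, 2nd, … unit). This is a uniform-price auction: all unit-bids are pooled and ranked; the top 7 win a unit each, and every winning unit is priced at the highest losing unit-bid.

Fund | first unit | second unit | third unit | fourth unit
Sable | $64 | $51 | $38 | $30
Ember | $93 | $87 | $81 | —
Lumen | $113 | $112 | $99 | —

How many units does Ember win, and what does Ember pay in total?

Ember: 3 units, pays $153

Pooled unit-bids ranked (top 7): 113 (Lumen-1), 112 (Lumen-2), 99 (Lumen-3), 93 (Ember-1), 87 (Ember-2), 81 (Ember-3), 64 (Sable-1)
First bid not allocated: $51.
Ember wins 3 unit(s) at $51 each.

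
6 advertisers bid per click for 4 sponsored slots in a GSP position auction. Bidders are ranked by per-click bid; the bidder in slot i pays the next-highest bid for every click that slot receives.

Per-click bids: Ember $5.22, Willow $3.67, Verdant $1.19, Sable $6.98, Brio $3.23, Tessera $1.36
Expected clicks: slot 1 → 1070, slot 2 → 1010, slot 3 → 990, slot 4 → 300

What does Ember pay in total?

Sorting advertisers: $6.98 (Sable) > $5.22 (Ember) > $3.67 (Willow) > $3.23 (Brio) > $1.36 (Tessera) > …
Ember holds slot 2 → pays next bid $3.67 × 1010 clicks = $3706.70.

Ember pays $3706.70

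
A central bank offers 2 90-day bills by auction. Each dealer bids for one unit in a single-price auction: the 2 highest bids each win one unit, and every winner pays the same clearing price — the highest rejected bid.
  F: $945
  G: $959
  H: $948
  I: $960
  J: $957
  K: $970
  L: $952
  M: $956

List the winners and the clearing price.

Sorting: 970 (K), 960 (I), 959 (G), 957 (J), …
Winners (2 units): K, I.
Highest unsuccessful bid: $959 → clearing price.

K, I; each pays $959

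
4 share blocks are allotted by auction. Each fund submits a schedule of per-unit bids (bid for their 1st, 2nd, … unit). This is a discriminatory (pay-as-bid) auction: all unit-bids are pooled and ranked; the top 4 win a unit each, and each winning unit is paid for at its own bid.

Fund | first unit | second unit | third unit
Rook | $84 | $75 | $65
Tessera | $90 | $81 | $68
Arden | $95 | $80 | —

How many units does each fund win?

Arden 1, Rook 1, Tessera 2

Pooled unit-bids ranked (top 4): 95 (Arden-1), 90 (Tessera-1), 84 (Rook-1), 81 (Tessera-2)
Next rejected bid: $80 (not a price — pay-as-bid).
Allocation: Arden 1, Rook 1, Tessera 2.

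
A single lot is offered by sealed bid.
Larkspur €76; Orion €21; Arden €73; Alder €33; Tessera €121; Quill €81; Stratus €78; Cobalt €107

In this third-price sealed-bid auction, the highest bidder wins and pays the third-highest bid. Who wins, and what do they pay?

Tessera pays €81

Third-price sealed-bid auction: the highest bidder wins and pays the third-highest bid.
Bids in order: 121 (Tessera) > 107 (Cobalt) > 81 (Quill) > 78 (Stratus) > 76 (Larkspur) > 73 (Arden) > …
Tessera is highest; pays the third-highest bid, €81.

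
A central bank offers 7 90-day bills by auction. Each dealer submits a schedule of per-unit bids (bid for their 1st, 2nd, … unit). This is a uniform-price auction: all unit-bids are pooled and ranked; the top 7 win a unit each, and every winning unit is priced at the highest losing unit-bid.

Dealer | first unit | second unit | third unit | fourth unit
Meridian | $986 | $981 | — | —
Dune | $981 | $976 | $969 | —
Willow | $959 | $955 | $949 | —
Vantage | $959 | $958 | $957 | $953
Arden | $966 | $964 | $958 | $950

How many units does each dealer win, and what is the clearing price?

Arden 2, Dune 3, Meridian 2; clearing price $959

Merging the schedules and taking the best 7: 986 (Meridian-1), 981 (Meridian-2), 981 (Dune-1), 976 (Dune-2), 969 (Dune-3), 966 (Arden-1), 964 (Arden-2)
Highest rejected unit-bid = $959.
Allocation: Arden 2, Dune 3, Meridian 2.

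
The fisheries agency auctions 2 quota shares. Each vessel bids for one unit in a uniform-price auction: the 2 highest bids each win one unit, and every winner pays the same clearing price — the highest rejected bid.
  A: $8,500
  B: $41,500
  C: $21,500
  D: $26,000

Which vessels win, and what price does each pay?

B, D; each pays $21,500

Bids ranked high→low: 41,500 (B), 26,000 (D), 21,500 (C), 8,500 (A)
Winners (2 units): B, D.
First losing bid is C's $21,500, which sets the uniform price.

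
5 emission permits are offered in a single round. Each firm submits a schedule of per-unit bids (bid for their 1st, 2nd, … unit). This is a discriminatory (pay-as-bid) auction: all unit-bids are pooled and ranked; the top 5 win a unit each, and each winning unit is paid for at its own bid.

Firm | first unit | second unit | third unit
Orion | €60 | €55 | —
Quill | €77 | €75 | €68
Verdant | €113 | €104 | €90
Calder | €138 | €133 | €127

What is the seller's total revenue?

Total revenue: €615

Merging the schedules and taking the best 5: 138 (Calder-1), 133 (Calder-2), 127 (Calder-3), 113 (Verdant-1), 104 (Verdant-2)
Next rejected bid: €90 (not a price — pay-as-bid).
Each winning unit pays its own bid.
Revenue = 138 + 133 + 127 + 113 + 104 = €615.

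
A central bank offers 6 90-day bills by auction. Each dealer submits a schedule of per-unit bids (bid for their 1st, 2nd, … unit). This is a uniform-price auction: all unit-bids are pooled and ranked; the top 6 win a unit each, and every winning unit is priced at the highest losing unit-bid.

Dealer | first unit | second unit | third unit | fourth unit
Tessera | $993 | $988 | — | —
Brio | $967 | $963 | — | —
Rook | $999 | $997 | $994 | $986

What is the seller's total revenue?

Pooled unit-bids ranked (top 6): 999 (Rook-1), 997 (Rook-2), 994 (Rook-3), 993 (Tessera-1), 988 (Tessera-2), 986 (Rook-4)
First bid not allocated: $967.
Allocation: Rook 4, Tessera 2. Every unit priced at $967.
Revenue = 6 × 967 = $5,802.

Total revenue: $5,802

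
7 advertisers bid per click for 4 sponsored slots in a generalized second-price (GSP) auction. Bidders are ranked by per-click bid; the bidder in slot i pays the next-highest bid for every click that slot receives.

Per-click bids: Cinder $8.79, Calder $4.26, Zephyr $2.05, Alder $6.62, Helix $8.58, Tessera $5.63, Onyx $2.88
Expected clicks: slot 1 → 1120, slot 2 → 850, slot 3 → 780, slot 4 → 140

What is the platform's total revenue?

Total revenue: $20224.40

Per-click bids in order: $8.79 (Cinder) > $8.58 (Helix) > $6.62 (Alder) > $5.63 (Tessera) > $4.26 (Calder) > …
Slot 1: Cinder pays $8.58 × 1120 = $9609.60
Slot 2: Helix pays $6.62 × 850 = $5627.00
Slot 3: Alder pays $5.63 × 780 = $4391.40
Slot 4: Tessera pays $4.26 × 140 = $596.40
Total = $20224.40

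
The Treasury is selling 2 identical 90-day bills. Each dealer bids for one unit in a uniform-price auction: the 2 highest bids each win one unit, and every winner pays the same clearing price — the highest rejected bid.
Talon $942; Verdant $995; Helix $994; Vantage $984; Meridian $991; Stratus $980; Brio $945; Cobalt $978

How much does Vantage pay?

Vantage pays $0

Bids ranked high→low: 995 (Verdant), 994 (Helix), 991 (Meridian), 984 (Vantage), …
Top 2: Verdant, Helix.
Clearing price = highest rejected bid = $991.
Vantage does not win → pays $0.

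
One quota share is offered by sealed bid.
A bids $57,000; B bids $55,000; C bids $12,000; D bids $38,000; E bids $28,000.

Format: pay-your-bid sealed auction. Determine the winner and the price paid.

Pay-your-bid sealed auction: the highest bidder wins and pays their own bid.
Bids ranked: 57,000 (A) > 55,000 (B) > 38,000 (D) > 28,000 (E) > 12,000 (C)
First-price: A pays what they bid, $57,000.

A pays $57,000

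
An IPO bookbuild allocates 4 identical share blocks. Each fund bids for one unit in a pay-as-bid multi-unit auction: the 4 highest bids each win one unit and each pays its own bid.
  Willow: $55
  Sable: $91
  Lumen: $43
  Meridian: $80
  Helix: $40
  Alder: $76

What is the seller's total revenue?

Total revenue: $302

Sorting: 91 (Sable), 80 (Meridian), 76 (Alder), 55 (Willow), 43 (Lumen), 40 (Helix)
The 4 highest are Sable, Meridian, Alder, Willow.
Total revenue = 91 + 80 + 76 + 55 = $302.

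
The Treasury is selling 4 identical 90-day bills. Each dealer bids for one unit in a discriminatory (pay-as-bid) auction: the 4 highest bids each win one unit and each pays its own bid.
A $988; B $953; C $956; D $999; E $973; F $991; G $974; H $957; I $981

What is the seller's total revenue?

Total revenue: $3,959

Bids ranked high→low: 999 (D), 991 (F), 988 (A), 981 (I), 974 (G), 973 (E), …
Top 4: D, F, A, I.
Total revenue = 999 + 991 + 988 + 981 = $3,959.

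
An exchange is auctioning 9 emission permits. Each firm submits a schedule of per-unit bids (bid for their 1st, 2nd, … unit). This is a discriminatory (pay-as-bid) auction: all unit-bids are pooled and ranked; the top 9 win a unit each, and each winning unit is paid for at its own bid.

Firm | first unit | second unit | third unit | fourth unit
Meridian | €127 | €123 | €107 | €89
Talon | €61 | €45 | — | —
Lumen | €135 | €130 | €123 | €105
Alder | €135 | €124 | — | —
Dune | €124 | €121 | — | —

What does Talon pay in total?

Pooled unit-bids ranked (top 9): 135 (Lumen-1), 135 (Alder-1), 130 (Lumen-2), 127 (Meridian-1), 124 (Alder-2), 124 (Dune-1), 123 (Meridian-2), 123 (Lumen-3), 121 (Dune-2)
Next rejected bid: €107 (not a price — pay-as-bid).
Talon wins no units.

Talon pays €0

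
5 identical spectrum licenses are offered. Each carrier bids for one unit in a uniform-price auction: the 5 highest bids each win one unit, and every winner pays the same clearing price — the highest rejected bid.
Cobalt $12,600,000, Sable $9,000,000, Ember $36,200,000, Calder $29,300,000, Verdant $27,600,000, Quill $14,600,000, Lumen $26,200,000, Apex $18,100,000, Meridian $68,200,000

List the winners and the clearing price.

Meridian, Ember, Calder, Verdant, Lumen; each pays $18,100,000

Bids ranked high→low: 68,200,000 (Meridian), 36,200,000 (Ember), 29,300,000 (Calder), 27,600,000 (Verdant), 26,200,000 (Lumen), 18,100,000 (Apex), 14,600,000 (Quill), …
Winners (5 units): Meridian, Ember, Calder, Verdant, Lumen.
First losing bid is Apex's $18,100,000, which sets the uniform price.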